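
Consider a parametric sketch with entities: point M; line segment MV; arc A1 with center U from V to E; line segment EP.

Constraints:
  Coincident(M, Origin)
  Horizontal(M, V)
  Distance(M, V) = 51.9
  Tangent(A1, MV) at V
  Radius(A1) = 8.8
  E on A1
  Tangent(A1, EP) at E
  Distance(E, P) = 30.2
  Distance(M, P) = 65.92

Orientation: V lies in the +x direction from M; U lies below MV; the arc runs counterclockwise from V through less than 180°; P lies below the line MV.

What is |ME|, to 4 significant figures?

44.93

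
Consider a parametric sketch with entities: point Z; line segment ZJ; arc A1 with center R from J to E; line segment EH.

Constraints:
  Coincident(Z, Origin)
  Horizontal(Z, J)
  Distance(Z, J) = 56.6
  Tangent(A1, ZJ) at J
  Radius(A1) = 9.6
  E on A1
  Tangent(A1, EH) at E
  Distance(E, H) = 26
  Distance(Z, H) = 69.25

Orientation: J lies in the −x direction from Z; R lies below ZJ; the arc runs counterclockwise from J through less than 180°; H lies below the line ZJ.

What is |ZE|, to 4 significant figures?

66.95

Z is at the origin; Z and J share the same y with |ZJ| = 56.6 and J on the −x side, so J = (-56.60, 0.000). Since A1 is tangent to ZJ there, RJ ⟂ ZJ, so R = J + (0, -9.6) = (-56.60, -9.600). Since RE ⟂ EH (tangency), |RH| = √(9.6² + 26.0²) = 27.72 regardless of where E sits on A1. So H lies on both circle(Z, 69.25) and circle(R, 27.72); the below-ZJ intersection is H = (-58.37, -37.26). E is the foot of the tangent from H: E = (-65.80, -12.34).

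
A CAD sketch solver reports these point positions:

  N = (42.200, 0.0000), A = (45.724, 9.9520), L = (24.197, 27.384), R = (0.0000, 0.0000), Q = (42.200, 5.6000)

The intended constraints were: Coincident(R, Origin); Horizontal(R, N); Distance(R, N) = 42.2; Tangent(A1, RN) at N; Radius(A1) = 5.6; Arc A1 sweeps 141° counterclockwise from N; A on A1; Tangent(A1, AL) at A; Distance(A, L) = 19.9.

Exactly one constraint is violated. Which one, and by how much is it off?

Distance(A, L) = 19.9 — off by 7.80.

R = (0.00, 0.00) ✓; R.y = 0.00, N.y = 0.00 ✓; |RN| = 42.20 ✓; ∠(QN, NR) = 90.00° ✓; |QN| = 5.600 ✓; bearing(Q→A) − bearing(Q→N) = 141.0° ✓; |QA| = 5.600 ✓; ∠(QA, AL) = 90.00° ✓; |AL| = 27.70 ✗.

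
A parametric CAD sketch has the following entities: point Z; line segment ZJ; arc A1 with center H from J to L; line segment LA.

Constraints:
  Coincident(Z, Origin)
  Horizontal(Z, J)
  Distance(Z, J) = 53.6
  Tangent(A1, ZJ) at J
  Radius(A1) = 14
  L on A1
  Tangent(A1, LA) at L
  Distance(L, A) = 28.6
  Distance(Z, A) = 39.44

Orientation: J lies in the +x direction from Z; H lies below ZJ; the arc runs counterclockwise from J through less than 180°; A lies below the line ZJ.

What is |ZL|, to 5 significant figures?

42.478

Z is at the origin; Z and J share the same y with |ZJ| = 53.6 and J on the +x side, so J = (53.600, 0.0000). Tangency of A1 to ZJ means the radius HJ is perpendicular to ZJ, so H = J + (0, -14) = (53.600, -14.000). Since HL ⟂ LA (tangency), |HA| = √(14.0² + 28.6²) = 31.843 regardless of where L sits on A1. So A lies on both circle(Z, 39.44) and circle(H, 31.843); the below-ZJ intersection is A = (25.915, -29.731). L is the foot of the tangent from A: L = (42.036, -6.1082).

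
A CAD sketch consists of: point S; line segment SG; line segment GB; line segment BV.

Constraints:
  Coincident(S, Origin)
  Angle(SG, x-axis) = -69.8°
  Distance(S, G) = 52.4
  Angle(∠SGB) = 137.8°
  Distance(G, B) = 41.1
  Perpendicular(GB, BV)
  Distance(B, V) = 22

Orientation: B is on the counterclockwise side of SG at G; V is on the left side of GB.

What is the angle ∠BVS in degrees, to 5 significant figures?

99.378°

S is at the origin; SG runs at -69.8° with length 52.4, so G = 52.4·(cos -69.8°, sin -69.8°) = (18.094, -49.177). ∠SGB = 137.8°, so GB runs at -69.8° + (180° − 137.8°) = -27.600° from the x-axis; with |GB| = 41.1, B = G + 41.1·(cos -27.600°, sin -27.600°) = (54.517, -68.219). GB is perpendicular to BV; with |BV| = 22.0 on the left of GB, V = B + 22.0·(0.46330, 0.88620) = (64.709, -48.722). Then cos ∠BVS = VB·VS / (|VB||VS|), giving 99.378°.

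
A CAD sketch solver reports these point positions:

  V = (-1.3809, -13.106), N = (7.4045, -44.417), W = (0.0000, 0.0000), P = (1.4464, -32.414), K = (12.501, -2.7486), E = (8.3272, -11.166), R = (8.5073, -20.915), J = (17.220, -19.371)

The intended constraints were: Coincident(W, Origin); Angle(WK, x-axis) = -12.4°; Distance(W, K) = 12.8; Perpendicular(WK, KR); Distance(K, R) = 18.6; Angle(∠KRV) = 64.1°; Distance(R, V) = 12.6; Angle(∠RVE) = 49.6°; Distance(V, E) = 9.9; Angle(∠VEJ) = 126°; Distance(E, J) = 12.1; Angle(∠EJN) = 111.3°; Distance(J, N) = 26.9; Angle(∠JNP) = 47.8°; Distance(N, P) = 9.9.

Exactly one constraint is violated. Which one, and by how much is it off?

Distance(N, P) = 9.9 — off by 3.50.

W = (0.00, 0.00) ✓; WK at -12.40° ✓; |WK| = 12.80 ✓; ∠(WK, KR) = 90.00° ✓; |KR| = 18.60 ✓; ∠KRV = 64.10° ✓; |RV| = 12.60 ✓; ∠RVE = 49.60° ✓; |VE| = 9.900 ✓; ∠VEJ = 126.0° ✓; |EJ| = 12.10 ✓; ∠EJN = 111.3° ✓; |JN| = 26.90 ✓; ∠JNP = 47.80° ✓; |NP| = 13.40 ✗.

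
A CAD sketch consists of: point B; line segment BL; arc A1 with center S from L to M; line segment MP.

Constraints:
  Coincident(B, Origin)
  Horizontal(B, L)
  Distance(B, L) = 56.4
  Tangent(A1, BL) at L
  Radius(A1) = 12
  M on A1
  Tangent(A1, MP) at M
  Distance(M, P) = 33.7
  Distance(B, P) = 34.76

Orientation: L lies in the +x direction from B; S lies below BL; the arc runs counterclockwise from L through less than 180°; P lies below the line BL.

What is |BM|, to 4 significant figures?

48.44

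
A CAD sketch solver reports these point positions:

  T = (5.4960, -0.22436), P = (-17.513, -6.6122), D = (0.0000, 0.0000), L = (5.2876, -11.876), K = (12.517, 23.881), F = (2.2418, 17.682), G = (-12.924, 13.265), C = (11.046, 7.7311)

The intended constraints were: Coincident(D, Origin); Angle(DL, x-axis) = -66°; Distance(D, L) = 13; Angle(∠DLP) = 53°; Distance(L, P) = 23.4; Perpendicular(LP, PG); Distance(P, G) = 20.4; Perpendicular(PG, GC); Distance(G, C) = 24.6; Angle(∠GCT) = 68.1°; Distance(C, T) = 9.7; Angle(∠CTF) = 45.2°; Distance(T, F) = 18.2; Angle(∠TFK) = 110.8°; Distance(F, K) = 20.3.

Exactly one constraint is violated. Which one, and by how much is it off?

Distance(F, K) = 20.3 — off by 8.30.

D = (0.00, 0.00) ✓; DL at -66.00° ✓; |DL| = 13.00 ✓; ∠DLP = 53.00° ✓; |LP| = 23.40 ✓; ∠(LP, PG) = 90.00° ✓; |PG| = 20.40 ✓; ∠(PG, GC) = 90.00° ✓; |GC| = 24.60 ✓; ∠GCT = 68.10° ✓; |CT| = 9.700 ✓; ∠CTF = 45.20° ✓; |TF| = 18.20 ✓; ∠TFK = 110.8° ✓; |FK| = 12.00 ✗.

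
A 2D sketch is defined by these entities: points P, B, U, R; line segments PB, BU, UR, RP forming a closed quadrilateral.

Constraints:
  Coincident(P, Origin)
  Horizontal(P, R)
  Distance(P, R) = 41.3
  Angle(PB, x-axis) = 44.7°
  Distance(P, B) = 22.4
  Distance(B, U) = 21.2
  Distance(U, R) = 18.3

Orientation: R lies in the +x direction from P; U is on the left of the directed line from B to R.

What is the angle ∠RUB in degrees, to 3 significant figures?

98.0°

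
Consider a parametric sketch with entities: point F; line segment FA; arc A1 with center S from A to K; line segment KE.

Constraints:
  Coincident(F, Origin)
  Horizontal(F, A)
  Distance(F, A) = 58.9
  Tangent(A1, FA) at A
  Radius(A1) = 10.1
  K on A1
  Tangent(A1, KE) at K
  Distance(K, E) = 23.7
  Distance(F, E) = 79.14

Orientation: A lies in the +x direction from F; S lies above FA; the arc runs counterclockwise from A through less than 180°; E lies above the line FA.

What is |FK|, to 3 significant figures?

69.4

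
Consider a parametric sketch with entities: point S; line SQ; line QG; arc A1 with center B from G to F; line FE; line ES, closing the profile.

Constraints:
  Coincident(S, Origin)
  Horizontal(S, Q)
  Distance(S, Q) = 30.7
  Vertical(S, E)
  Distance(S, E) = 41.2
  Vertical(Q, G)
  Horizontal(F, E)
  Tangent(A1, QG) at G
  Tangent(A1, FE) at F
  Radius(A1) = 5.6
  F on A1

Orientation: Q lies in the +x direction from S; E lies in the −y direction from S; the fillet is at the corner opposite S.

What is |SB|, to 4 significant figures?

43.56

S is at the origin; SQ is horizontal with |SQ| = 30.7 and Q on the +x side, so Q = (30.70, 0.000). SE is vertical with |SE| = 41.2 and E on the −y side, so E = (0.000, -41.20). The virtual corner opposite S is at (30.70, -41.20). Since A1 is tangent to QG there, BG ⟂ QG and since A1 is tangent to FE there, BF ⟂ FE, with radius 5.6, so the center B sits 5.6 in from both sides at B = (25.10, -35.60). Then |SB| = |B − S| = 43.56.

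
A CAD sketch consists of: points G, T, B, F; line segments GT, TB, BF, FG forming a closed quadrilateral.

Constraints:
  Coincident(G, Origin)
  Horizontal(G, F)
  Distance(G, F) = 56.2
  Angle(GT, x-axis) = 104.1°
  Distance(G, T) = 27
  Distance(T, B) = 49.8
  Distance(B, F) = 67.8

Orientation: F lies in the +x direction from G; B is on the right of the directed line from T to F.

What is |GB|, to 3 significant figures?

24.7

Checks: |TB| = 49.80 ✓; |BF| = 67.80 ✓.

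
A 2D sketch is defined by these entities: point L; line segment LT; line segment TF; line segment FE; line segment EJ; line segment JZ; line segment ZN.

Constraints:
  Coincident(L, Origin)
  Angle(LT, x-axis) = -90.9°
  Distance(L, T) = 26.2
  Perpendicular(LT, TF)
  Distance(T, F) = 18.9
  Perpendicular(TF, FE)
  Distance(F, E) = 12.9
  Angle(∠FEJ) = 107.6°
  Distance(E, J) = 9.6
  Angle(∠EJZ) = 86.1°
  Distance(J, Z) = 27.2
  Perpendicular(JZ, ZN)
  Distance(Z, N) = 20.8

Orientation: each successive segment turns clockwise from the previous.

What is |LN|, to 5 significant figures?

47.917

∠EJZ = 86.1° gives JZ at -77.200° from the x-axis; with |JZ| = 27.2, Z = (-3.8854, -36.767). The perpendicularity gives ZN at right angles to JZ, so ZN runs at -167.20°; with |ZN| = 20.8, N = (-24.168, -41.375). Then |LN| = |N − L| = 47.917.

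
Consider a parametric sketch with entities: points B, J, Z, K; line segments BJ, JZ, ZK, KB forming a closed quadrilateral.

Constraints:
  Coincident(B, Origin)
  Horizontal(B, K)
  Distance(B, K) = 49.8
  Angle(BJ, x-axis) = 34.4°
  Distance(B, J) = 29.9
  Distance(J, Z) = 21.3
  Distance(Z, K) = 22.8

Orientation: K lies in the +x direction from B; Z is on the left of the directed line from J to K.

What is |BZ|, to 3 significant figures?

50.5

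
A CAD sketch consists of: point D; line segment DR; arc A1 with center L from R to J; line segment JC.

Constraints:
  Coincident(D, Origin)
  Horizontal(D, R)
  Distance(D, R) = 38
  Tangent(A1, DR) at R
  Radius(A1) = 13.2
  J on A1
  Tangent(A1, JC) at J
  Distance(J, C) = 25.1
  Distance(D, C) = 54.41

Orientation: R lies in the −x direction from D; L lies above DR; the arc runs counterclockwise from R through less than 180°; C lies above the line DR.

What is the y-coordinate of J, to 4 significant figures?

18.19

Checks: D = (0.00, 0.00) ✓; |LJ| = 13.20 ✓; ∠(LJ, JC) = 90.00° ✓; |JC| = 25.10 ✓; |DC| = 54.41 ✓.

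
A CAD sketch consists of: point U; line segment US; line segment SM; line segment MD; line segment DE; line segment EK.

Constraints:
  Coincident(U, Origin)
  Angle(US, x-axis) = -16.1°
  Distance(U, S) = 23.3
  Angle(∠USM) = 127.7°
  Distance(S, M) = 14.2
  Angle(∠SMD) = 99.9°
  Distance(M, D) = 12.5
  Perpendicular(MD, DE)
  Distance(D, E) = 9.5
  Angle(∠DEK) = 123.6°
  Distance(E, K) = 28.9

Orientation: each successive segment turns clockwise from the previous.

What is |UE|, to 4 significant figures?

21.71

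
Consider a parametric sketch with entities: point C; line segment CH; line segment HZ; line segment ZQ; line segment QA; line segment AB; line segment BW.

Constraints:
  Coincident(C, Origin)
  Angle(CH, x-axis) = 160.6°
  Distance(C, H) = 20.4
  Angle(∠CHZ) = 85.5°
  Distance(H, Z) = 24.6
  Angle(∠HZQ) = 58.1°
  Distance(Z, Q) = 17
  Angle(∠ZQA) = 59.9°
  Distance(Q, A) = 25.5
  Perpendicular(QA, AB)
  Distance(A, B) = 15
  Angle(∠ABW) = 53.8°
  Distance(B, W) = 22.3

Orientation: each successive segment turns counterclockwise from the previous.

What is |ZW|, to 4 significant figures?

12.92

QA ⟂ AB, so AB runs at -132.9°; with |AB| = 15.0, B = (-38.20, -5.656). ∠ABW = 53.8° gives BW at -6.700° from the x-axis; with |BW| = 22.3, W = (-16.05, -8.258). Then |ZW| = |W − Z| = 12.92.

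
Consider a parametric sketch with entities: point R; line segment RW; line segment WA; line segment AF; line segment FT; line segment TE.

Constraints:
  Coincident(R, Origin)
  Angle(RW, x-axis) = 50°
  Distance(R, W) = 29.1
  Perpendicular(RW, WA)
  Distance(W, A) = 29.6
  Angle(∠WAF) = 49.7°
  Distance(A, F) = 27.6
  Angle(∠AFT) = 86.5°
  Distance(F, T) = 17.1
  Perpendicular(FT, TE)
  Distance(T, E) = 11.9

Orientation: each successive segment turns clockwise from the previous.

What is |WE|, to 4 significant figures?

7.669

R is at the origin; RW runs at 50.0° with length 29.1, so W = (18.71, 22.29). RW ⟂ WA, so WA runs at -40.00°; with |WA| = 29.6, A = (41.38, 3.265). ∠WAF = 49.7° gives AF at -170.3° from the x-axis; with |AF| = 27.6, F = (14.17, -1.385). ∠AFT = 86.5° gives FT at 96.20° from the x-axis; with |FT| = 17.1, T = (12.33, 15.62). The perpendicularity gives TE at right angles to FT, so TE runs at 6.200°; with |TE| = 11.9, E = (24.16, 16.90). Then |WE| = |E − W| = 7.669.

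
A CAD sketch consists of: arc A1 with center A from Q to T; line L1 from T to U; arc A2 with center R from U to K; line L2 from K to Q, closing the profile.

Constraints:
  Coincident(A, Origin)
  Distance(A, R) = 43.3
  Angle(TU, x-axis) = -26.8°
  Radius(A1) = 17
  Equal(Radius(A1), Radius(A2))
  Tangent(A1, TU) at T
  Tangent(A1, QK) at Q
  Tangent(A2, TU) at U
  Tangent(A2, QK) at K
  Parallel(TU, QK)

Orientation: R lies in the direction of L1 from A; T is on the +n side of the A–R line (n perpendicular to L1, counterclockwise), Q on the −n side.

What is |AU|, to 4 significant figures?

46.52

The slot axis is L1's direction at -26.8°, so u = (cos -26.8°, sin -26.8°) = (0.8926, -0.4509) and n = (−sin -26.8°, cos -26.8°) = (0.4509, 0.8926). A is at the origin and R lies 43.3 along u from A, so R = 43.3·u = (38.65, -19.52). Tangency of A1 to both parallel lines with radius 17.0 puts T and Q at A ± 17.0·n: T = (7.665, 15.17), Q = (-7.665, -15.17). Equal radii place U and K the same way about R: U = R + 17.0·n = (46.31, -4.349), K = R − 17.0·n = (30.98, -34.70). Then |AU| = |U − A| = 46.52.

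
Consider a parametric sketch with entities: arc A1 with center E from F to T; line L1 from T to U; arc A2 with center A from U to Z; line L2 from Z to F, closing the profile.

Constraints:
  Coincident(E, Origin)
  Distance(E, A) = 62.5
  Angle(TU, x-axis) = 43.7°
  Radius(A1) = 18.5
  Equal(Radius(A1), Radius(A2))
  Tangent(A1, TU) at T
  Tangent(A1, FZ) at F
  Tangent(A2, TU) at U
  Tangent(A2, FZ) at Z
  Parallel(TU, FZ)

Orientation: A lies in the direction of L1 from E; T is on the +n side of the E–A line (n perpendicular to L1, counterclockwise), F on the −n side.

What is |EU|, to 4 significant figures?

65.18

The slot axis is L1's direction at 43.7°, so u = (cos 43.7°, sin 43.7°) = (0.7230, 0.6909) and n = (−sin 43.7°, cos 43.7°) = (-0.6909, 0.7230). E is at the origin and A lies 62.5 along u from E, so A = 62.5·u = (45.19, 43.18). Tangency of A1 to both parallel lines with radius 18.5 puts T and F at E ± 18.5·n: T = (-12.78, 13.37), F = (12.78, -13.37). Equal radii place U and Z the same way about A: U = A + 18.5·n = (32.40, 56.56), Z = A − 18.5·n = (57.97, 29.81). Then |EU| = |U − E| = 65.18.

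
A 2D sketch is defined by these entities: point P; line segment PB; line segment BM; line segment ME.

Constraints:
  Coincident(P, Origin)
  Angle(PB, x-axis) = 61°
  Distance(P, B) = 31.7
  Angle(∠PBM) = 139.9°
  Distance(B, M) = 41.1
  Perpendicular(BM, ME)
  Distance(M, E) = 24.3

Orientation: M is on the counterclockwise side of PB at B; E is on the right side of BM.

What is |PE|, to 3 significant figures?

79.2

P is at the origin; PB runs at 61.0° with length 31.7, so B = 31.7·(cos 61.0°, sin 61.0°) = (15.4, 27.7). ∠PBM = 139.9°, so BM runs at 61.0° + (180° − 139.9°) = 101° from the x-axis; with |BM| = 41.1, M = B + 41.1·(cos 101°, sin 101°) = (7.46, 68.1). The perpendicularity gives ME at right angles to BM; with |ME| = 24.3 on the right of BM, E = M + 24.3·(0.981, 0.193) = (31.3, 72.7). Then |PE| = |E − P| = 79.2.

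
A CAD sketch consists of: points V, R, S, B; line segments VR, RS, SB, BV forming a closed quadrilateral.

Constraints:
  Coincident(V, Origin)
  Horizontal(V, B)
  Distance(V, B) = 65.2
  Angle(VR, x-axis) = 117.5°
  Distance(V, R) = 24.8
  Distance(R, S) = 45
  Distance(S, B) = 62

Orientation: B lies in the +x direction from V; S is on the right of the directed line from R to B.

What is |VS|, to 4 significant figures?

20.35

Checks: |RS| = 45.00 ✓; |SB| = 62.00 ✓.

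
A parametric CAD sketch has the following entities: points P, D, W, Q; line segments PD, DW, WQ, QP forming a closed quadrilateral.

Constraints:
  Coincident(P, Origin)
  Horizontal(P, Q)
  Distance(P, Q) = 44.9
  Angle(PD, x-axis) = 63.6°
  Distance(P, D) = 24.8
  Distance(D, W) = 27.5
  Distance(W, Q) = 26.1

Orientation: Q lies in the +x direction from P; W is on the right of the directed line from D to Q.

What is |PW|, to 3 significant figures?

19.5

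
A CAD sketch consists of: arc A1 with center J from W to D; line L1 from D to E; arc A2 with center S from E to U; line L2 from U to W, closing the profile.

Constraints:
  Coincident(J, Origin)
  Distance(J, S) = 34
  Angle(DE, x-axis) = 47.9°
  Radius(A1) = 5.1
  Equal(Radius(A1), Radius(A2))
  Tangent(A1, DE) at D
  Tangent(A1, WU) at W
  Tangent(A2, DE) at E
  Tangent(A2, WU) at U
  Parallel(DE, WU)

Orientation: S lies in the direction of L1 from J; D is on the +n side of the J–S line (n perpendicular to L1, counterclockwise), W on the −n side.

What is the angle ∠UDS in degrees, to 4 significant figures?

8.168°

Tangency of A1 to both parallel lines with radius 5.1 puts D and W at J ± 5.1·n: D = (-3.784, 3.419), W = (3.784, -3.419). Equal radii place E and U the same way about S: E = S + 5.1·n = (19.01, 28.65), U = S − 5.1·n = (26.58, 21.81). Then cos ∠UDS = DU·DS / (|DU||DS|), giving 8.168°.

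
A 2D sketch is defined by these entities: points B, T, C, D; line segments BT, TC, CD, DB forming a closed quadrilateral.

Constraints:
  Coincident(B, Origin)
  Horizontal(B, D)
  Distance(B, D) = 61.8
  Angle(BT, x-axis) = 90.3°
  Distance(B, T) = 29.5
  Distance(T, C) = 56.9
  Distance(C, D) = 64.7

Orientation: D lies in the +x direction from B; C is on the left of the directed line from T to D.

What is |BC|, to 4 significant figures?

77.81

B is at the origin; B and D share the same y with |BD| = 61.8 and D in +x, so D = (61.8, 0). BT runs at 90.3° with |BT| = 29.5, so T = (-0.1545, 29.50). C is determined by |TC| = 56.9 and |CD| = 64.7 together: it lies at the intersection of circle(T, 56.9) and circle(D, 64.7). With |TD| = 68.62, the foot of the radical line on TD is 27.40 from T and the perpendicular offset is √(56.9² − 27.40²) = 49.87. Taking the left-of-TD solution: C = (46.02, 62.75).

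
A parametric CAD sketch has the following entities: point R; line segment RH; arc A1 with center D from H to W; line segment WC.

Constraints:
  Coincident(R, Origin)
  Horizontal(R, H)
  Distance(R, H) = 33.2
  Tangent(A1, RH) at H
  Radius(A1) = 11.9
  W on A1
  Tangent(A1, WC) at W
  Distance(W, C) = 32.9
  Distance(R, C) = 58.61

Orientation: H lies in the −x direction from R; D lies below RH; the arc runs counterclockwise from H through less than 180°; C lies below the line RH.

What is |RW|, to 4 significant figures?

47.15

R is at the origin; RH is horizontal with |RH| = 33.2 and H on the −x side, so H = (-33.20, 0.000). The tangent condition forces DH to be normal to RH, so D = H + (0, -11.9) = (-33.20, -11.90). Since DW ⟂ WC (tangency), |DC| = √(11.9² + 32.9²) = 34.99 regardless of where W sits on A1. So C lies on both circle(R, 58.61) and circle(D, 34.99); the below-RH intersection is C = (-35.25, -46.83). W is the foot of the tangent from C: W = (-44.61, -15.29).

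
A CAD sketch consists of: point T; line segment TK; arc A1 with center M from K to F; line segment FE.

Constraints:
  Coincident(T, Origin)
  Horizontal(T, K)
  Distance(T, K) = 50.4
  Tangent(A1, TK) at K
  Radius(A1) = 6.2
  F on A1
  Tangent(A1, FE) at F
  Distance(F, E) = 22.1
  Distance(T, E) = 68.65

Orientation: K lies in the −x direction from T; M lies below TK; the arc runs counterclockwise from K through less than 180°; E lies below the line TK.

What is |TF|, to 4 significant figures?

56.33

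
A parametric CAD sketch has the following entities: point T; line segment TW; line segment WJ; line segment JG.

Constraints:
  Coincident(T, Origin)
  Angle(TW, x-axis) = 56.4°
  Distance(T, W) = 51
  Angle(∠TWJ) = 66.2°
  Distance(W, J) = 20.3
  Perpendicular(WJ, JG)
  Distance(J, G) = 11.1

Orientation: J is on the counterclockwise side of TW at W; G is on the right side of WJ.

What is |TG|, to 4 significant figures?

57.76

T is at the origin; TW runs at 56.4° with length 51.0, so W = 51.0·(cos 56.4°, sin 56.4°) = (28.22, 42.48). ∠TWJ = 66.2°, so WJ runs at 56.4° + (180° − 66.2°) = 170.2° from the x-axis; with |WJ| = 20.3, J = W + 20.3·(cos 170.2°, sin 170.2°) = (8.219, 45.93). WJ ⟂ JG; with |JG| = 11.1 on the right of WJ, G = J + 11.1·(0.1702, 0.9854) = (10.11, 56.87). Then |TG| = |G − T| = 57.76.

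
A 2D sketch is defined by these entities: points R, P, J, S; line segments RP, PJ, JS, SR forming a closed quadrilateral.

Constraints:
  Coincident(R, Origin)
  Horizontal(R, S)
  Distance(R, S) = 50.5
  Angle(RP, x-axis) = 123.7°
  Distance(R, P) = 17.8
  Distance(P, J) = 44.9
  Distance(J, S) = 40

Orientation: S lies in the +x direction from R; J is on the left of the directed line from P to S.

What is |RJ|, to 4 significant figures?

46.07

Checks: |PJ| = 44.90 ✓; |JS| = 40.00 ✓.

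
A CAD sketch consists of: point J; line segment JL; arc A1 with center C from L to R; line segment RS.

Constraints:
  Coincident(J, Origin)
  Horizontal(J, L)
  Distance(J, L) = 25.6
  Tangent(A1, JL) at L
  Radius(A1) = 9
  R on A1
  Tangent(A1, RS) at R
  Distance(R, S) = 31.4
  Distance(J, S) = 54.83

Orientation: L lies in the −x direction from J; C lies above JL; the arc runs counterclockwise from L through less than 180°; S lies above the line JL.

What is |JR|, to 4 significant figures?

23.74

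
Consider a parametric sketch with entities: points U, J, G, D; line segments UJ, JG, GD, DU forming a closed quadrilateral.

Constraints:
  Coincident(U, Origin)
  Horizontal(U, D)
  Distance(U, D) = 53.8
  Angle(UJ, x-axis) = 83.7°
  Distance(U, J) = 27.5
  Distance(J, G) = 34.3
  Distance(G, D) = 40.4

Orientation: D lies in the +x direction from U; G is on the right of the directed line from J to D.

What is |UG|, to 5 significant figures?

14.710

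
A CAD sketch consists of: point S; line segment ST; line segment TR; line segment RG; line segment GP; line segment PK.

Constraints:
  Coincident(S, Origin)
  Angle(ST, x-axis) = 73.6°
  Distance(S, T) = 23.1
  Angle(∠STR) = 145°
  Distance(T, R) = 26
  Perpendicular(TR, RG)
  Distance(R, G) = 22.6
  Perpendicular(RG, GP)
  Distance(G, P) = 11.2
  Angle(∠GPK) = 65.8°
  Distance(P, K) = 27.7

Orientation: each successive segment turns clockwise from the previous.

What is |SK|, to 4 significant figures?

47.80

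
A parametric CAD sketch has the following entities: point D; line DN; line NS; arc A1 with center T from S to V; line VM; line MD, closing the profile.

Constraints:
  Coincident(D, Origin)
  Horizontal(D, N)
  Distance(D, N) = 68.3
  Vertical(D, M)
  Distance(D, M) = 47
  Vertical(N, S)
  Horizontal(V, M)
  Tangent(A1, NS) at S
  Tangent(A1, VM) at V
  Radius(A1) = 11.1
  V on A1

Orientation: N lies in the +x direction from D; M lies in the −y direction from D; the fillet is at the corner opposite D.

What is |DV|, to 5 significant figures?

74.033

D is at the origin; DN is horizontal with |DN| = 68.3 and N on the +x side, so N = (68.300, 0.0000). D and M share the same x with |DM| = 47.0 and M on the −y side, so M = (0.0000, -47.000). The virtual corner opposite D is at (68.300, -47.000). Since A1 is tangent to NS there, TS ⟂ NS and A1 meets VM tangentially, so TV is at right angles to VM, with radius 11.1, so the center T sits 11.1 in from both sides at T = (57.200, -35.900). That places the tangent points at S = (68.300, -35.900) on NS and V = (57.200, -47.000) on VM. Then |DV| = |V − D| = 74.033.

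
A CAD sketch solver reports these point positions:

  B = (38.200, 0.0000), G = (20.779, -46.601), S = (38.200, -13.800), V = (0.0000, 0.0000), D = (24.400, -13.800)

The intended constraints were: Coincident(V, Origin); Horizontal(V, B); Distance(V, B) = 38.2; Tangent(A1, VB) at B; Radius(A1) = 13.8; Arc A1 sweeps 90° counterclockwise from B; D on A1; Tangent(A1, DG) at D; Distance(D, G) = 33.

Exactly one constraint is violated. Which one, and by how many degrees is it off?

Tangent(A1, DG) at D — off by 6.30°.

V = (0.00, 0.00) ✓; V.y = 0.00, B.y = 0.00 ✓; |VB| = 38.20 ✓; ∠(SB, BV) = 90.00° ✓; |SB| = 13.80 ✓; bearing(S→D) − bearing(S→B) = 90.00° ✓; |SD| = 13.80 ✓; ∠(SD, DG) = 96.30° ✗; |DG| = 33.00 ✓.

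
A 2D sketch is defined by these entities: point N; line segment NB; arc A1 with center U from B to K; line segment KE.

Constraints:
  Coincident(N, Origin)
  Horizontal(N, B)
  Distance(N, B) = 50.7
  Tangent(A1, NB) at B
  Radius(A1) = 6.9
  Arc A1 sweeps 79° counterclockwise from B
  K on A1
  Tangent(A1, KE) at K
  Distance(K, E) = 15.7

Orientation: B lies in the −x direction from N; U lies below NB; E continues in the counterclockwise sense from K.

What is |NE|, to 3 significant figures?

64.0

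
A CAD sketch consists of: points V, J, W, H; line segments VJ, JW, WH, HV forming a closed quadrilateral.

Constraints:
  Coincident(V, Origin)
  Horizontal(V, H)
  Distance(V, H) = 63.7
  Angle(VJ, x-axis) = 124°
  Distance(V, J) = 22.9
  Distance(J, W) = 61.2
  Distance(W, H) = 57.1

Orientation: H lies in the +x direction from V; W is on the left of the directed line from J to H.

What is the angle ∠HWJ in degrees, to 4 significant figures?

83.49°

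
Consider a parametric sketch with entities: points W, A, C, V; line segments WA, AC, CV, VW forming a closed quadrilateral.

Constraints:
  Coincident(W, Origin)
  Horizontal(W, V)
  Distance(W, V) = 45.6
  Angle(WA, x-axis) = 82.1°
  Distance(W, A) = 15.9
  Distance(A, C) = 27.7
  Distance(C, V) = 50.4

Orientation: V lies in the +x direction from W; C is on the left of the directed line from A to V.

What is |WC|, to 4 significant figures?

42.98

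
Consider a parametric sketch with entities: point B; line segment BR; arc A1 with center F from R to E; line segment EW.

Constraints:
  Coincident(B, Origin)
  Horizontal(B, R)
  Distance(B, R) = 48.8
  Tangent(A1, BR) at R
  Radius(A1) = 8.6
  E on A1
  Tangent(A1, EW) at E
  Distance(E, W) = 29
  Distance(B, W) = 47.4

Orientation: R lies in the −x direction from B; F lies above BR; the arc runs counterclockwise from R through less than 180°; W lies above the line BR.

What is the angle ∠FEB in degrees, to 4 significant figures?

173.4°

Checks: |FE| = 8.600 ✓; ∠(FE, EW) = 90.00° ✓; |EW| = 29.00 ✓; |BW| = 47.40 ✓.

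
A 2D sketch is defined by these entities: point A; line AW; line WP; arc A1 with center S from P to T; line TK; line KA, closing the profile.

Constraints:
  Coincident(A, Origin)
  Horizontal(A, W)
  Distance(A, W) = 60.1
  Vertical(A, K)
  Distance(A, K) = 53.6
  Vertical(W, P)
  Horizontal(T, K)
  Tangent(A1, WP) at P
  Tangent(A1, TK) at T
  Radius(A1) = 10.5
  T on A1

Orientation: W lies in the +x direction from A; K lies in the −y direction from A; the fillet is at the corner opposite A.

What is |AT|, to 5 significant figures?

73.028

A is at the origin; A and W share the same y with |AW| = 60.1 and W on the +x side, so W = (60.100, 0.0000). AK is vertical with |AK| = 53.6 and K on the −y side, so K = (0.0000, -53.600). The virtual corner opposite A is at (60.100, -53.600). Since A1 is tangent to WP there, SP ⟂ WP and the tangent condition forces ST to be normal to TK, with radius 10.5, so the center S sits 10.5 in from both sides at S = (49.600, -43.100). That places the tangent points at P = (60.100, -43.100) on WP and T = (49.600, -53.600) on TK. Then |AT| = |T − A| = 73.028.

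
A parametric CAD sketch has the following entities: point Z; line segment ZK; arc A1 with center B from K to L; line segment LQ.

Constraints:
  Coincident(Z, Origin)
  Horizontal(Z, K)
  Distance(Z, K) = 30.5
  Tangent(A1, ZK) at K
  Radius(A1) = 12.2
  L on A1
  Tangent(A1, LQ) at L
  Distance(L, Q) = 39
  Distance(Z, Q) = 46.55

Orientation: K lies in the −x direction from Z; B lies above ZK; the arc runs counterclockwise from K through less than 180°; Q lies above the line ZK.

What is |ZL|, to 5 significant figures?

20.719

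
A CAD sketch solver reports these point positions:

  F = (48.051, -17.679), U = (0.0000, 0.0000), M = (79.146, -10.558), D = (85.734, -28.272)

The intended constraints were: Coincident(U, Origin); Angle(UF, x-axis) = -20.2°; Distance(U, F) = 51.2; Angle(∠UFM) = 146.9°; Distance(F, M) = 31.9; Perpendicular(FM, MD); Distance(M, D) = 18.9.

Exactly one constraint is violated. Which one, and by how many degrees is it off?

Perpendicular(FM, MD) — off by 7.50°.

U = (0.00, 0.00) ✓; UF at -20.20° ✓; |UF| = 51.20 ✓; ∠UFM = 146.9° ✓; |FM| = 31.90 ✓; ∠(FM, MD) = 82.50° ✗; |MD| = 18.90 ✓.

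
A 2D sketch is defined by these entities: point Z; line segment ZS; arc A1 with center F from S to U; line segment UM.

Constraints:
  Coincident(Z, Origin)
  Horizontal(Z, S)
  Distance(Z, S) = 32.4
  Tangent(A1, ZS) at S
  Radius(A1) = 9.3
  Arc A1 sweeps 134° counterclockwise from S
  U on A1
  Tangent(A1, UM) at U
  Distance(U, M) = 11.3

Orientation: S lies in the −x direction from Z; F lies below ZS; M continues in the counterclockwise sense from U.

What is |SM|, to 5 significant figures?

23.917

On A1, S sits at bearing 90° from F; a 134° counterclockwise sweep puts U at bearing 224°, so U = F + 9.3·(cos 224°, sin 224°) = (-39.090, -15.760). Since A1 is tangent to UM there, FU ⟂ UM, so UM runs along (−sin 224°, cos 224°); with |UM| = 11.3, M = (-31.240, -23.889). Then |SM| = |M − S| = 23.917.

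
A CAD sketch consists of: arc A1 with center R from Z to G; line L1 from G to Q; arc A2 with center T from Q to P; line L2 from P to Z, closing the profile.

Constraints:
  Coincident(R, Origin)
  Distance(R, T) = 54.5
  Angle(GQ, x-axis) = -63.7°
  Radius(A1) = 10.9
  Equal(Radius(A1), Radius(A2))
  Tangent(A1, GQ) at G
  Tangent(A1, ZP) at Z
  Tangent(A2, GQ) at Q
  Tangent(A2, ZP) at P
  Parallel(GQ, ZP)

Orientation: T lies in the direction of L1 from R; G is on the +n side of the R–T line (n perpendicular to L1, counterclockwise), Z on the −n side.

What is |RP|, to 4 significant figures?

55.58

The slot axis is L1's direction at -63.7°, so u = (cos -63.7°, sin -63.7°) = (0.4431, -0.8965) and n = (−sin -63.7°, cos -63.7°) = (0.8965, 0.4431). R is at the origin and T lies 54.5 along u from R, so T = 54.5·u = (24.15, -48.86). Tangency of A1 to both parallel lines with radius 10.9 puts G and Z at R ± 10.9·n: G = (9.772, 4.829), Z = (-9.772, -4.829). Equal radii place Q and P the same way about T: Q = T + 10.9·n = (33.92, -44.03), P = T − 10.9·n = (14.38, -53.69). Then |RP| = |P − R| = 55.58.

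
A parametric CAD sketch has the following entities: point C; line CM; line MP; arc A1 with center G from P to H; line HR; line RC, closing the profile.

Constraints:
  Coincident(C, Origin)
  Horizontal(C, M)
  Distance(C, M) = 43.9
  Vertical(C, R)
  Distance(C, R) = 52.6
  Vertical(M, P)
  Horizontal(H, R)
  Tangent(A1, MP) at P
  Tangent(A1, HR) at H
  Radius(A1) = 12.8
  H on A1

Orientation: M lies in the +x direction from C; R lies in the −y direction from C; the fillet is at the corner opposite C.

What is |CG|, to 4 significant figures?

50.51

C is at the origin; CM is horizontal with |CM| = 43.9 and M on the +x side, so M = (43.90, 0.000). CR is vertical with |CR| = 52.6 and R on the −y side, so R = (0.000, -52.60). The virtual corner opposite C is at (43.90, -52.60). The tangent condition forces GP to be normal to MP and A1 meets HR tangentially, so GH is at right angles to HR, with radius 12.8, so the center G sits 12.8 in from both sides at G = (31.10, -39.80). Then |CG| = |G − C| = 50.51.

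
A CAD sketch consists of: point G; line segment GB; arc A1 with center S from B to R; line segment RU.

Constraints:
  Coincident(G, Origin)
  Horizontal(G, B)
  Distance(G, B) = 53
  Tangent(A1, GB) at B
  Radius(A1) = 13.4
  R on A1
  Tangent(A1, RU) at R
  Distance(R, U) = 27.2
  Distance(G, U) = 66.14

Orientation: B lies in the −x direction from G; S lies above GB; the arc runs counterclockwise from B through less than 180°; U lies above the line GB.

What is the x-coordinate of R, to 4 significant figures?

-40.42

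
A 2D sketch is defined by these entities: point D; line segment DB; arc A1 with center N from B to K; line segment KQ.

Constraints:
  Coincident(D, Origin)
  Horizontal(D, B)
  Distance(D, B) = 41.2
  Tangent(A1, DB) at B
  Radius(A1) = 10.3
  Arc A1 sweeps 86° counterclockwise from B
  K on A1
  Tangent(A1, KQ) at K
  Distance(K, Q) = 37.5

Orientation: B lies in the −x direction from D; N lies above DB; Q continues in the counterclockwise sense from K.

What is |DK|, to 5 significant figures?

32.375

D is at the origin; D and B share the same y with |DB| = 41.2 and B on the −x side, so B = (-41.200, 0.0000). Since A1 is tangent to DB there, NB ⟂ DB, so N = B + (0, 10.3) = (-41.200, 10.300). On A1, B sits at bearing -90° from N; an 86° counterclockwise sweep puts K at bearing -4°, so K = N + 10.3·(cos -4°, sin -4°) = (-30.925, 9.5815). Then |DK| = |K − D| = 32.375.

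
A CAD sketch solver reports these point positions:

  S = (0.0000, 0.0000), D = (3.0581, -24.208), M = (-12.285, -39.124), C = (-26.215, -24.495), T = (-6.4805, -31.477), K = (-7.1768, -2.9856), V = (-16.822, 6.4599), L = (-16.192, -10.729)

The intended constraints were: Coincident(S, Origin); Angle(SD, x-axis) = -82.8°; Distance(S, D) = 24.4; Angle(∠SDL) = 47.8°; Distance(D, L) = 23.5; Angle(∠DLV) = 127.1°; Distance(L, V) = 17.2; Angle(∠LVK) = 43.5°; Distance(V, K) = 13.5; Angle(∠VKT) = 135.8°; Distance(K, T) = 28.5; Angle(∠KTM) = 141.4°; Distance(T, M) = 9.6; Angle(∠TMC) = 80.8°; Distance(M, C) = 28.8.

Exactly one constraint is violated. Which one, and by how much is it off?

Distance(M, C) = 28.8 — off by 8.60.

S = (0.00, 0.00) ✓; SD at -82.80° ✓; |SD| = 24.40 ✓; ∠SDL = 47.80° ✓; |DL| = 23.50 ✓; ∠DLV = 127.1° ✓; |LV| = 17.20 ✓; ∠LVK = 43.50° ✓; |VK| = 13.50 ✓; ∠VKT = 135.8° ✓; |KT| = 28.50 ✓; ∠KTM = 141.4° ✓; |TM| = 9.600 ✓; ∠TMC = 80.80° ✓; |MC| = 20.20 ✗.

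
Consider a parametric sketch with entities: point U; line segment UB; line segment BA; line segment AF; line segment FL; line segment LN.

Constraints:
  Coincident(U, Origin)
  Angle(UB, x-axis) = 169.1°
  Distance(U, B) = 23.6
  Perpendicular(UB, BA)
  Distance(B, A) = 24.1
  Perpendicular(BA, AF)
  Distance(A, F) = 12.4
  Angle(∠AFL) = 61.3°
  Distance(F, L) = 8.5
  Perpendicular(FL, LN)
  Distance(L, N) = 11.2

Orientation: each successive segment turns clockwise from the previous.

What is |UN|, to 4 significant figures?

33.40

U is at the origin; UB runs at 169.1° with length 23.6, so B = (-23.17, 4.463). UB ⟂ BA, so BA runs at 79.10°; with |BA| = 24.1, A = (-18.62, 28.13). The perpendicularity gives AF at right angles to BA, so AF runs at -10.90°; with |AF| = 12.4, F = (-6.441, 25.78). ∠AFL = 61.3° gives FL at -129.6° from the x-axis; with |FL| = 8.5, L = (-11.86, 19.23). FL is perpendicular to LN, so LN runs at 140.4°; with |LN| = 11.2, N = (-20.49, 26.37). Then |UN| = |N − U| = 33.40.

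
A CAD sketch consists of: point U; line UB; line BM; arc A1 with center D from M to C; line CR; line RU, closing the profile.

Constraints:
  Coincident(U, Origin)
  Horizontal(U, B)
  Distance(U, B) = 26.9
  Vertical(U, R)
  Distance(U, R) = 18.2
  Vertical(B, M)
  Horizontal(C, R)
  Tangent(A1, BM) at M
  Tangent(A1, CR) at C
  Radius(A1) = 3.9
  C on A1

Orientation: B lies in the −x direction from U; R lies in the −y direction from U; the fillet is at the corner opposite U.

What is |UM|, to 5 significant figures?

30.465

U is at the origin; UB is horizontal with |UB| = 26.9 and B on the −x side, so B = (-26.900, 0.0000). UR is vertical with |UR| = 18.2 and R on the −y side, so R = (0.0000, -18.200). The virtual corner opposite U is at (-26.900, -18.200). The tangent condition forces DM to be normal to BM and A1 meets CR tangentially, so DC is at right angles to CR, with radius 3.9, so the center D sits 3.9 in from both sides at D = (-23.000, -14.300). That places the tangent points at M = (-26.900, -14.300) on BM and C = (-23.000, -18.200) on CR. Then |UM| = |M − U| = 30.465.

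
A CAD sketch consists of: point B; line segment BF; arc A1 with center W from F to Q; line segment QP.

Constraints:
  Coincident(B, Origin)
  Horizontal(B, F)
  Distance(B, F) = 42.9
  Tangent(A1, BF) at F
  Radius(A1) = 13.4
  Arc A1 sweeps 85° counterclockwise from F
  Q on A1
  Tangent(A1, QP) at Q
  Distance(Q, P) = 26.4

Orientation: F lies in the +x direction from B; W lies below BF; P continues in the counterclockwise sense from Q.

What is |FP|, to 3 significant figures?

41.6

On A1, F sits at bearing 90° from W; an 85° counterclockwise sweep puts Q at bearing 175°, so Q = W + 13.4·(cos 175°, sin 175°) = (29.6, -12.2). The tangent condition forces WQ to be normal to QP, so QP runs along (−sin 175°, cos 175°); with |QP| = 26.4, P = (27.3, -38.5). Then |FP| = |P − F| = 41.6.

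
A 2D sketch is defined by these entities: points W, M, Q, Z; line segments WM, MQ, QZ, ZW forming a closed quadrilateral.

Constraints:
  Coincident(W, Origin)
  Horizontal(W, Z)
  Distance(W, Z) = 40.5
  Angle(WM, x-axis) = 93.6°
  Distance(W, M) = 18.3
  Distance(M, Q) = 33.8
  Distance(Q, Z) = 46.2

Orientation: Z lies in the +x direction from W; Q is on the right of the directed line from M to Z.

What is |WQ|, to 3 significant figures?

15.8

Checks: |MQ| = 33.80 ✓; |QZ| = 46.20 ✓.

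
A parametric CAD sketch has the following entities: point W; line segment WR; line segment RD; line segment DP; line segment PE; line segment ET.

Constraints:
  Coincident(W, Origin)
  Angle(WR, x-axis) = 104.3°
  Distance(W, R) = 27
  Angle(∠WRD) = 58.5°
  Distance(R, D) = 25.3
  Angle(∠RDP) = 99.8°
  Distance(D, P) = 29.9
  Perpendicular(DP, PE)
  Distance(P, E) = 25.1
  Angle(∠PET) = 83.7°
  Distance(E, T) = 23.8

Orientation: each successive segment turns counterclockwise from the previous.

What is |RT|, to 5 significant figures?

10.829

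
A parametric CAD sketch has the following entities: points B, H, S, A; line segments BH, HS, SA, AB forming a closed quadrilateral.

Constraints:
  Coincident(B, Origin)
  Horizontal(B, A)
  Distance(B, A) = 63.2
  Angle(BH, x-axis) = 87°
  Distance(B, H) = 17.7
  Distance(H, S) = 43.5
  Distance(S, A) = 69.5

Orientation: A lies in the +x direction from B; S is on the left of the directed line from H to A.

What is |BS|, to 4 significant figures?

59.94

B is at the origin; BA is horizontal with |BA| = 63.2 and A in +x, so A = (63.2, 0). BH runs at 87.0° with |BH| = 17.7, so H = (0.9263, 17.68). S is determined by |HS| = 43.5 and |SA| = 69.5 together: it lies at the intersection of circle(H, 43.5) and circle(A, 69.5). With |HA| = 64.73, the foot of the radical line on HA is 9.674 from H and the perpendicular offset is √(43.5² − 9.674²) = 42.41. Taking the left-of-HA solution: S = (21.81, 55.83).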